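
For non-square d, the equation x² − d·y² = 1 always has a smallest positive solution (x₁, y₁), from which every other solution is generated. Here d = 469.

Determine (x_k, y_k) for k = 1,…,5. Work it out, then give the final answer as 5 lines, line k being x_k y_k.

[21; 1,1,1,10,6,10,1,1,1,42] for √469; ℓ=10 ⇒ convergent index 9
i=0: a=21 ⇒ p=21, q=1
i=1: a=1 ⇒ p=22, q=1
i=2: a=1 ⇒ p=43, q=2
i=3: a=1 ⇒ p=65, q=3
i=4: a=10 ⇒ p=693, q=32
…
i=6: a=10 ⇒ p=42923, q=1982
i=7: a=1 ⇒ p=47146, q=2177
i=8: a=1 ⇒ p=90069, q=4159
i=9: a=1 ⇒ p=137215, q=6336
(x₁, y₁) = (137215, 6336);  137215² − 469·6336² = 1 ✓
k=2:  x_2 = 137215·137215+469·6336·6336 = 37655912449,  y_2 = 137215·6336+6336·137215 = 1738788480
k=3:  x_3 = 137215·37655912449+469·6336·1738788480 = 10333912053241855,  y_3 = 137215·1738788480+6336·37655912449 = 477175722560064
k=4:  x_4 = 137215·10333912053241855+469·6336·477175722560064 = 2835935484733506355201,  y_4 = 137215·477175722560064+6336·10333912053241855 = 130951333540419575040
k=5:  x_5 = 137215·2835935484733506355201+469·6336·130951333540419575040 = 778265775065082237004568575,  y_5 = 137215·130951333540419575040+6336·2835935484733506355201 = 35936974463020168255667136

137215 6336
37655912449 1738788480
10333912053241855 477175722560064
2835935484733506355201 130951333540419575040
778265775065082237004568575 35936974463020168255667136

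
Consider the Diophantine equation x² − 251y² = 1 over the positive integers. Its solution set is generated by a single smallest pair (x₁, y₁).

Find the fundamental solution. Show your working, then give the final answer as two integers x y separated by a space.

[15; 1,5,2,1,2,…,5,1,30] for √251; ℓ=14 ⇒ convergent index 13
k=0  a_k=15  p_k/q_k = 15/1
k=1  a_k=1  p_k/q_k = 16/1
k=2  a_k=5  p_k/q_k = 95/6
k=3  a_k=2  p_k/q_k = 206/13
k=4  a_k=1  p_k/q_k = 301/19
k=5  a_k=2  p_k/q_k = 808/51
…
k=7  a_k=15  p_k/q_k = 29563/1866
k=8  a_k=2  p_k/q_k = 61043/3853
k=9  a_k=2  p_k/q_k = 151649/9572
k=10  a_k=1  p_k/q_k = 212692/13425
k=11  a_k=2  p_k/q_k = 577033/36422
k=12  a_k=5  p_k/q_k = 3097857/195535
k=13  a_k=1  p_k/q_k = 3674890/231957
→ (3674890, 231957).  Check: 3674890²=13504816512100, 251·231957²=13504816512099, difference 1.

3674890 231957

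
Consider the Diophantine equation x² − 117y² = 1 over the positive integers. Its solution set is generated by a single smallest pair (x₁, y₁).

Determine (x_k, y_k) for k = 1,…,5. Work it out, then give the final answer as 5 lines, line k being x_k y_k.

649 60
842401 77880
1093435849 101088180
1419278889601 131212379760
1842222905266249 170313567840300

d=117: √d = [10; 1,4,2,4,1,20] (ℓ=6, even), read p_5/q_5
k=0  a_k=10  p_k/q_k = 10/1
k=1  a_k=1  p_k/q_k = 11/1
k=2  a_k=4  p_k/q_k = 54/5
k=3  a_k=2  p_k/q_k = 119/11
k=4  a_k=4  p_k/q_k = 530/49
k=5  a_k=1  p_k/q_k = 649/60
fundamental: x₁=649, y₁=60  (since 421201 − 117·3600 = 1)
n=2: (649,60)∘(649,60) = (649·649+117·60·60, 649·60+60·649) = (842401,77880)
n=3: (842401,77880)∘(649,60) = (649·842401+117·60·77880, 649·77880+60·842401) = (1093435849,101088180)
n=4: (1093435849,101088180)∘(649,60) = (649·1093435849+117·60·101088180, 649·101088180+60·1093435849) = (1419278889601,131212379760)
n=5: (1419278889601,131212379760)∘(649,60) = (649·1419278889601+117·60·131212379760, 649·131212379760+60·1419278889601) = (1842222905266249,170313567840300)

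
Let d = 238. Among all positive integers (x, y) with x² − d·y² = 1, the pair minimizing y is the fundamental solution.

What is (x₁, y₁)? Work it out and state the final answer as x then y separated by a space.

√238 → a₀=15, period (2,2,1,14,1,2,2,30); ℓ=8 even so k=7
k=0  a_k=15  p_k/q_k = 15/1
…
k=2  a_k=2  p_k/q_k = 77/5
k=3  a_k=1  p_k/q_k = 108/7
k=4  a_k=14  p_k/q_k = 1589/103
k=5  a_k=1  p_k/q_k = 1697/110
k=6  a_k=2  p_k/q_k = 4983/323
k=7  a_k=2  p_k/q_k = 11663/756
(x₁, y₁) = (11663, 756);  11663² − 238·756² = 1 ✓

11663 756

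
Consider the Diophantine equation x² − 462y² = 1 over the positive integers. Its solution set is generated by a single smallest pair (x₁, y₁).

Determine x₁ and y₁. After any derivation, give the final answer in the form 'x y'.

√462 = [21; 2,42, …], period ℓ=2 (even) → k=1
i=0: a=21 ⇒ p=21, q=1
i=1: a=2 ⇒ p=43, q=2
→ (43, 2).  Check: 43²=1849, 462·2²=1848, difference 1.

43 2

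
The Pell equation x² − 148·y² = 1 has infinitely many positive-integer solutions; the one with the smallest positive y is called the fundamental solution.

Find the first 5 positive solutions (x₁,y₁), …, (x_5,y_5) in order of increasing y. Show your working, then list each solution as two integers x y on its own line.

√148 = [12; 6,24, …], period ℓ=2 (even) → k=1
step 0: (12, 1)  from 12·(1,0) + (0,1)
step 1: (73, 6)  from 6·(12,1) + (1,0)
fundamental: x₁=73, y₁=6  (since 5329 − 148·36 = 1)
(x_2, y_2) = (73·73 + 148·6·6, 73·6 + 6·73) = (10657, 876)
(x_3, y_3) = (73·10657 + 148·6·876, 73·876 + 6·10657) = (1555849, 127890)
(x_4, y_4) = (73·1555849 + 148·6·127890, 73·127890 + 6·1555849) = (227143297, 18671064)
(x_5, y_5) = (73·227143297 + 148·6·18671064, 73·18671064 + 6·227143297) = (33161365513, 2725847454)

73 6
10657 876
1555849 127890
227143297 18671064
33161365513 2725847454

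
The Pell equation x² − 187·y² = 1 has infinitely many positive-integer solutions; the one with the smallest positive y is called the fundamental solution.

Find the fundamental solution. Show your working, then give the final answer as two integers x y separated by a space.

d=187: √d = [13; 1,2,13,2,1,26] (ℓ=6, even), read p_5/q_5
a_0=13:  p_0=13·1+0=13,  q_0=13·0+1=1
a_1=1:  p_1=1·13+1=14,  q_1=1·1+0=1
a_2=2:  p_2=2·14+13=41,  q_2=2·1+1=3
a_3=13:  p_3=13·41+14=547,  q_3=13·3+1=40
a_4=2:  p_4=2·547+41=1135,  q_4=2·40+3=83
a_5=1:  p_5=1·1135+547=1682,  q_5=1·83+40=123
→ (1682, 123).  Check: 1682²=2829124, 187·123²=2829123, difference 1.

1682 123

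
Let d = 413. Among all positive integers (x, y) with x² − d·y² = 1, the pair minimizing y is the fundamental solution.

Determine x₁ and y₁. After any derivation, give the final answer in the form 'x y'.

113399 5580

√413 = [20; 3,9,1,4,1,9,3,40, …], period ℓ=8 (even) → k=7
a_0=20:  p_0=20·1+0=20,  q_0=20·0+1=1
…
a_5=1:  p_5=1·3089+630=3719,  q_5=1·152+31=183
a_6=9:  p_6=9·3719+3089=36560,  q_6=9·183+152=1799
a_7=3:  p_7=3·36560+3719=113399,  q_7=3·1799+183=5580
→ (113399, 5580).  Check: 113399²=12859333201, 413·5580²=12859333200, difference 1.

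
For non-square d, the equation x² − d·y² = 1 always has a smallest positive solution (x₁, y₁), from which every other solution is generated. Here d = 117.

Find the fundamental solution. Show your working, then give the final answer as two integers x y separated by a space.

√117 = [10; 1,4,2,4,1,20, …], period ℓ=6 (even) → k=5
i=0: a=10 ⇒ p=10, q=1
…
i=3: a=2 ⇒ p=119, q=11
i=4: a=4 ⇒ p=530, q=49
i=5: a=1 ⇒ p=649, q=60
fundamental: x₁=649, y₁=60  (since 421201 − 117·3600 = 1)

649 60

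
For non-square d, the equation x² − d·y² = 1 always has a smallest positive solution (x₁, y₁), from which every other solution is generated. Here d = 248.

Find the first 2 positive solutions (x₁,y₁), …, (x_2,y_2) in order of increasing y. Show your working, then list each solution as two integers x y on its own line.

63 4
7937 504

d=248: √d = [15; 1,2,1,30] (ℓ=4, even), read p_3/q_3
a_0=15:  p_0=15·1+0=15,  q_0=15·0+1=1
a_1=1:  p_1=1·15+1=16,  q_1=1·1+0=1
a_2=2:  p_2=2·16+15=47,  q_2=2·1+1=3
a_3=1:  p_3=1·47+16=63,  q_3=1·3+1=4
fundamental: x₁=63, y₁=4  (since 3969 − 248·16 = 1)
(x_2, y_2) = (63·63 + 248·4·4, 63·4 + 4·63) = (7937, 504)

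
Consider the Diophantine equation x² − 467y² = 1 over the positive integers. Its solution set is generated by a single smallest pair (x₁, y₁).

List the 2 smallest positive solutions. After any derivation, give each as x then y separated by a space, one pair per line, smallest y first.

[21; 1,1,1,1,3,…,1,1,42] for √467; ℓ=14 ⇒ convergent index 13
a_0=21:  p_0=21·1+0=21,  q_0=21·0+1=1
a_1=1:  p_1=1·21+1=22,  q_1=1·1+0=1
…
a_5=3:  p_5=3·108+65=389,  q_5=3·5+3=18
…
a_7=21:  p_7=21·1275+389=27164,  q_7=21·59+18=1257
…
a_12=1:  p_12=1·633697+358232=991929,  q_12=1·29324+16577=45901
a_13=1:  p_13=1·991929+633697=1625626,  q_13=1·45901+29324=75225
fundamental: x₁=1625626, y₁=75225  (since 2642659891876 − 467·5658800625 = 1)
n=2: (1625626,75225)∘(1625626,75225) = (1625626·1625626+467·75225·75225, 1625626·75225+75225·1625626) = (5285319783751,244575431700)

1625626 75225
5285319783751 244575431700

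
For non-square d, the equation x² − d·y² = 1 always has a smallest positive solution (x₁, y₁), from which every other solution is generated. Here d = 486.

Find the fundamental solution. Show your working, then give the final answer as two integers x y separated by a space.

√486 → a₀=22, period (22,44); ℓ=2 even so k=1
a_0=22:  p_0=22·1+0=22,  q_0=22·0+1=1
a_1=22:  p_1=22·22+1=485,  q_1=22·1+0=22
fundamental: x₁=485, y₁=22  (since 235225 − 486·484 = 1)

485 22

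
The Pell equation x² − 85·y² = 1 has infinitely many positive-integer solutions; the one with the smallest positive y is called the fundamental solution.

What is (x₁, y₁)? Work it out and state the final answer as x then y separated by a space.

285769 30996

d=85: √d = [9; 4,1,1,4,18] (ℓ=5, odd), read p_9/q_9
a_0=9:  p_0=9·1+0=9,  q_0=9·0+1=1
a_1=4:  p_1=4·9+1=37,  q_1=4·1+0=4
…
a_3=1:  p_3=1·46+37=83,  q_3=1·5+4=9
a_4=4:  p_4=4·83+46=378,  q_4=4·9+5=41
a_5=18:  p_5=18·378+83=6887,  q_5=18·41+9=747
a_6=4:  p_6=4·6887+378=27926,  q_6=4·747+41=3029
a_7=1:  p_7=1·27926+6887=34813,  q_7=1·3029+747=3776
a_8=1:  p_8=1·34813+27926=62739,  q_8=1·3776+3029=6805
a_9=4:  p_9=4·62739+34813=285769,  q_9=4·6805+3776=30996
(x₁, y₁) = (285769, 30996);  285769² − 85·30996² = 1 ✓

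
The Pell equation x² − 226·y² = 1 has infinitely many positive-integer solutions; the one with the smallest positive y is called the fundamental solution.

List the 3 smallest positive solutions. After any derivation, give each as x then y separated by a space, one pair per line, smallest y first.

451 30
406801 27060
366934051 24408090

d=226: √d = [15; 30] (ℓ=1, odd), read p_1/q_1
step 0: (15, 1)  from 15·(1,0) + (0,1)
step 1: (451, 30)  from 30·(15,1) + (1,0)
fundamental: x₁=451, y₁=30  (since 203401 − 226·900 = 1)
k=2:  x_2 = 451·451+226·30·30 = 406801,  y_2 = 451·30+30·451 = 27060
k=3:  x_3 = 451·406801+226·30·27060 = 366934051,  y_3 = 451·27060+30·406801 = 24408090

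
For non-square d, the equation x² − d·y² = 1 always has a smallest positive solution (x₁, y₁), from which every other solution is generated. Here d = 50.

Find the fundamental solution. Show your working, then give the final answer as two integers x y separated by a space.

d=50: √d = [7; 14] (ℓ=1, odd), read p_1/q_1
a_0=7:  p_0=7·1+0=7,  q_0=7·0+1=1
a_1=14:  p_1=14·7+1=99,  q_1=14·1+0=14
fundamental: x₁=99, y₁=14  (since 9801 − 50·196 = 1)

99 14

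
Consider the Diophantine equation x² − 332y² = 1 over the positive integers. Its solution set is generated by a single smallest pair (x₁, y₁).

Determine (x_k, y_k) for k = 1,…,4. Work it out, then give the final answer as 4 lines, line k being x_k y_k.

13447 738
361643617 19847772
9726043422151 533785979430
261572211433685377 14355640110942648

√332 → a₀=18, period (4,1,1,8,1,1,4,36); ℓ=8 even so k=7
a_0=18:  p_0=18·1+0=18,  q_0=18·0+1=1
a_1=4:  p_1=4·18+1=73,  q_1=4·1+0=4
…
a_3=1:  p_3=1·91+73=164,  q_3=1·5+4=9
…
a_5=1:  p_5=1·1403+164=1567,  q_5=1·77+9=86
a_6=1:  p_6=1·1567+1403=2970,  q_6=1·86+77=163
a_7=4:  p_7=4·2970+1567=13447,  q_7=4·163+86=738
fundamental: x₁=13447, y₁=738  (since 180821809 − 332·544644 = 1)
(13447+738√332)^2 = 361643617 + 19847772√332
(13447+738√332)^3 = 9726043422151 + 533785979430√332
(13447+738√332)^4 = 261572211433685377 + 14355640110942648√332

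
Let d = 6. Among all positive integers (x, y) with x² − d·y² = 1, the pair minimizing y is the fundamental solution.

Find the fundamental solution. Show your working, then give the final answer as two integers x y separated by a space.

√6 → a₀=2, period (2,4); ℓ=2 even so k=1
i=0: a=2 ⇒ p=2, q=1
i=1: a=2 ⇒ p=5, q=2
→ (5, 2).  Check: 5²=25, 6·2²=24, difference 1.

5 2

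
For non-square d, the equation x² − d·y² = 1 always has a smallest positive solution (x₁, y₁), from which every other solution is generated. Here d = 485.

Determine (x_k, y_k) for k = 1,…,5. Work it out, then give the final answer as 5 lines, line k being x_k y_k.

969 44
1877921 85272
3639409929 165257092
7053174564481 320268159024
13669048666554249 620679526931420

[22; 44] for √485; ℓ=1 ⇒ convergent index 1
i=0: a=22 ⇒ p=22, q=1
i=1: a=44 ⇒ p=969, q=44
(x₁, y₁) = (969, 44);  969² − 485·44² = 1 ✓
(969+44√485)^2 = 1877921 + 85272√485
(969+44√485)^3 = 3639409929 + 165257092√485
(969+44√485)^4 = 7053174564481 + 320268159024√485
(969+44√485)^5 = 13669048666554249 + 620679526931420√485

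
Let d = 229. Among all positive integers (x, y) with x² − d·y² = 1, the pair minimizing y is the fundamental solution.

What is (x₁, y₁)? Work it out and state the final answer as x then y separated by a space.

5848201 386460

d=229: √d = [15; 7,1,1,7,30] (ℓ=5, odd), read p_9/q_9
i=0: a=15 ⇒ p=15, q=1
…
i=2: a=1 ⇒ p=121, q=8
…
i=6: a=7 ⇒ p=362399, q=23948
…
i=8: a=1 ⇒ p=776325, q=51301
i=9: a=7 ⇒ p=5848201, q=386460
→ (5848201, 386460).  Check: 5848201²=34201454936401, 229·386460²=34201454936400, difference 1.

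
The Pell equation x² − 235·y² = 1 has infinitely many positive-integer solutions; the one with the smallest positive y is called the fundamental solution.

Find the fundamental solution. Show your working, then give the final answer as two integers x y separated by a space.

46 3

√235 = [15; 3,30, …], period ℓ=2 (even) → k=1
k=0  a_k=15  p_k/q_k = 15/1
k=1  a_k=3  p_k/q_k = 46/3
fundamental: x₁=46, y₁=3  (since 2116 − 235·9 = 1)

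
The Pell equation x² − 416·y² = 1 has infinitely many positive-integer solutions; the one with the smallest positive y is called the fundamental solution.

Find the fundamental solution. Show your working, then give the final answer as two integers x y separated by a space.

5201 255

√416 = [20; 2,1,1,9,1,1,2,40, …], period ℓ=8 (even) → k=7
step 0: (20, 1)  from 20·(1,0) + (0,1)
…
step 2: (61, 3)  from 1·(41,2) + (20,1)
…
step 4: (979, 48)  from 9·(102,5) + (61,3)
step 5: (1081, 53)  from 1·(979,48) + (102,5)
step 6: (2060, 101)  from 1·(1081,53) + (979,48)
step 7: (5201, 255)  from 2·(2060,101) + (1081,53)
fundamental: x₁=5201, y₁=255  (since 27050401 − 416·65025 = 1)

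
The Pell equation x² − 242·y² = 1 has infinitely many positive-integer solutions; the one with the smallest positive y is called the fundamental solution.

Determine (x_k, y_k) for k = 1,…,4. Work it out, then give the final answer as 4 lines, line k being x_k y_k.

d=242: √d = [15; 1,1,3,1,14,1,3,1,1,30] (ℓ=10, even), read p_9/q_9
a_0=15:  p_0=15·1+0=15,  q_0=15·0+1=1
…
a_2=1:  p_2=1·16+15=31,  q_2=1·1+1=2
…
a_6=1:  p_6=1·2069+140=2209,  q_6=1·133+9=142
…
a_8=1:  p_8=1·8696+2209=10905,  q_8=1·559+142=701
a_9=1:  p_9=1·10905+8696=19601,  q_9=1·701+559=1260
→ (19601, 1260).  Check: 19601²=384199201, 242·1260²=384199200, difference 1.
n=2: (19601,1260)∘(19601,1260) = (19601·19601+242·1260·1260, 19601·1260+1260·19601) = (768398401,49394520)
n=3: (768398401,49394520)∘(19601,1260) = (19601·768398401+242·1260·49394520, 19601·49394520+1260·768398401) = (30122754096401,1936363971780)
n=4: (30122754096401,1936363971780)∘(19601,1260) = (19601·30122754096401+242·1260·1936363971780, 19601·1936363971780+1260·30122754096401) = (1180872205318713601,75909340372325040)

19601 1260
768398401 49394520
30122754096401 1936363971780
1180872205318713601 75909340372325040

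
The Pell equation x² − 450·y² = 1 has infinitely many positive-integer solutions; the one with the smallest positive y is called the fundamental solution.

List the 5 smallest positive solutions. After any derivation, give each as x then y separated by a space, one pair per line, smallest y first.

19601 924
768398401 36222648
30122754096401 1420000245972
1180872205318713601 55666849606371696
46292552162781456490001 2182251836848982980620

[21; 4,1,2,4,2,1,4,42] for √450; ℓ=8 ⇒ convergent index 7
i=0: a=21 ⇒ p=21, q=1
i=1: a=4 ⇒ p=85, q=4
i=2: a=1 ⇒ p=106, q=5
…
i=5: a=2 ⇒ p=2885, q=136
i=6: a=1 ⇒ p=4179, q=197
i=7: a=4 ⇒ p=19601, q=924
(x₁, y₁) = (19601, 924);  19601² − 450·924² = 1 ✓
(19601+924√450)^2 = 768398401 + 36222648√450
(19601+924√450)^3 = 30122754096401 + 1420000245972√450
(19601+924√450)^4 = 1180872205318713601 + 55666849606371696√450
(19601+924√450)^5 = 46292552162781456490001 + 2182251836848982980620√450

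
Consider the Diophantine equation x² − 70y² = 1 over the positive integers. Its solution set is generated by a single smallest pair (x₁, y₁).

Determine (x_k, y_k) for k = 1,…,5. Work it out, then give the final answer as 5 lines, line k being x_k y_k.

251 30
126001 15060
63252251 7560090
31752504001 3795150120
15939693756251 1905157800150

√70 = [8; 2,1,2,1,2,16, …], period ℓ=6 (even) → k=5
step 0: (8, 1)  from 8·(1,0) + (0,1)
step 1: (17, 2)  from 2·(8,1) + (1,0)
step 2: (25, 3)  from 1·(17,2) + (8,1)
step 3: (67, 8)  from 2·(25,3) + (17,2)
step 4: (92, 11)  from 1·(67,8) + (25,3)
step 5: (251, 30)  from 2·(92,11) + (67,8)
→ (251, 30).  Check: 251²=63001, 70·30²=63000, difference 1.
(251+30√70)^2 = 126001 + 15060√70
(251+30√70)^3 = 63252251 + 7560090√70
(251+30√70)^4 = 31752504001 + 3795150120√70
(251+30√70)^5 = 15939693756251 + 1905157800150√70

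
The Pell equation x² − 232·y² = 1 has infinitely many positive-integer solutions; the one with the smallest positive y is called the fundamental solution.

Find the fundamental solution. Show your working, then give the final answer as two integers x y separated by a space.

19603 1287

d=232: √d = [15; 4,3,7,3,4,30] (ℓ=6, even), read p_5/q_5
i=0: a=15 ⇒ p=15, q=1
…
i=3: a=7 ⇒ p=1447, q=95
i=4: a=3 ⇒ p=4539, q=298
i=5: a=4 ⇒ p=19603, q=1287
fundamental: x₁=19603, y₁=1287  (since 384277609 − 232·1656369 = 1)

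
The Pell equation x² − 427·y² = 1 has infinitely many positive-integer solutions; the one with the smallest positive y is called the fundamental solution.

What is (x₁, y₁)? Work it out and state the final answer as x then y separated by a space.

62 3

d=427: √d = [20; 1,1,1,40] (ℓ=4, even), read p_3/q_3
step 0: (20, 1)  from 20·(1,0) + (0,1)
…
step 2: (41, 2)  from 1·(21,1) + (20,1)
step 3: (62, 3)  from 1·(41,2) + (21,1)
fundamental: x₁=62, y₁=3  (since 3844 − 427·9 = 1)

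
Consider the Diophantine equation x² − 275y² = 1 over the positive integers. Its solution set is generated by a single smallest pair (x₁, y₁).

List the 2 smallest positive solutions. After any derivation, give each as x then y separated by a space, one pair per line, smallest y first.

199 12
79201 4776

[16; 1,1,2,1,1,32] for √275; ℓ=6 ⇒ convergent index 5
i=0: a=16 ⇒ p=16, q=1
i=1: a=1 ⇒ p=17, q=1
…
i=3: a=2 ⇒ p=83, q=5
i=4: a=1 ⇒ p=116, q=7
i=5: a=1 ⇒ p=199, q=12
→ (199, 12).  Check: 199²=39601, 275·12²=39600, difference 1.
(199+12√275)^2 = 79201 + 4776√275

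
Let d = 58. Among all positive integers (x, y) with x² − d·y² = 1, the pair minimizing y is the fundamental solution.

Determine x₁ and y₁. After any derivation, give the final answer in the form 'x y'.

[7; 1,1,1,1,1,1,14] for √58; ℓ=7 ⇒ convergent index 13
k=0  a_k=7  p_k/q_k = 7/1
k=1  a_k=1  p_k/q_k = 8/1
…
k=4  a_k=1  p_k/q_k = 38/5
…
k=6  a_k=1  p_k/q_k = 99/13
k=7  a_k=14  p_k/q_k = 1447/190
k=8  a_k=1  p_k/q_k = 1546/203
k=9  a_k=1  p_k/q_k = 2993/393
k=10  a_k=1  p_k/q_k = 4539/596
k=11  a_k=1  p_k/q_k = 7532/989
k=12  a_k=1  p_k/q_k = 12071/1585
k=13  a_k=1  p_k/q_k = 19603/2574
(x₁, y₁) = (19603, 2574);  19603² − 58·2574² = 1 ✓

19603 2574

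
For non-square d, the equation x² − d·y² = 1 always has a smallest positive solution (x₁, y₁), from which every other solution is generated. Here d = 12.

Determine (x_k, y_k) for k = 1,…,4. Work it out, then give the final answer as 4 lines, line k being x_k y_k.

7 2
97 28
1351 390
18817 5432

√12 → a₀=3, period (2,6); ℓ=2 even so k=1
i=0: a=3 ⇒ p=3, q=1
i=1: a=2 ⇒ p=7, q=2
(x₁, y₁) = (7, 2);  7² − 12·2² = 1 ✓
(x_2, y_2) = (7·7 + 12·2·2, 7·2 + 2·7) = (97, 28)
(x_3, y_3) = (7·97 + 12·2·28, 7·28 + 2·97) = (1351, 390)
(x_4, y_4) = (7·1351 + 12·2·390, 7·390 + 2·1351) = (18817, 5432)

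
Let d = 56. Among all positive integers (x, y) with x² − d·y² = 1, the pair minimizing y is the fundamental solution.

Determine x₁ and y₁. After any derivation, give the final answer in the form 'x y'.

[7; 2,14] for √56; ℓ=2 ⇒ convergent index 1
step 0: (7, 1)  from 7·(1,0) + (0,1)
step 1: (15, 2)  from 2·(7,1) + (1,0)
(x₁, y₁) = (15, 2);  15² − 56·2² = 1 ✓

15 2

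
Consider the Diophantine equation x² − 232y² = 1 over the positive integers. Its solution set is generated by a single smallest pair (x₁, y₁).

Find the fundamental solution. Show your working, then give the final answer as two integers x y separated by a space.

19603 1287

√232 → a₀=15, period (4,3,7,3,4,30); ℓ=6 even so k=5
step 0: (15, 1)  from 15·(1,0) + (0,1)
step 1: (61, 4)  from 4·(15,1) + (1,0)
step 2: (198, 13)  from 3·(61,4) + (15,1)
step 3: (1447, 95)  from 7·(198,13) + (61,4)
step 4: (4539, 298)  from 3·(1447,95) + (198,13)
step 5: (19603, 1287)  from 4·(4539,298) + (1447,95)
(x₁, y₁) = (19603, 1287);  19603² − 232·1287² = 1 ✓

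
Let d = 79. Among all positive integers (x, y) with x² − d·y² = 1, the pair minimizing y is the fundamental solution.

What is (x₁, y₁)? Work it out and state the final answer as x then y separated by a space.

√79 → a₀=8, period (1,7,1,16); ℓ=4 even so k=3
k=0  a_k=8  p_k/q_k = 8/1
…
k=2  a_k=7  p_k/q_k = 71/8
k=3  a_k=1  p_k/q_k = 80/9
fundamental: x₁=80, y₁=9  (since 6400 − 79·81 = 1)

80 9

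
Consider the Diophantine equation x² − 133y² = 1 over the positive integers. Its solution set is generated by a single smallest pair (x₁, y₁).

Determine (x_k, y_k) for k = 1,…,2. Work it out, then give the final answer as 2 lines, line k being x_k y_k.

d=133: √d = [11; 1,1,7,5,1,…,1,1,22] (ℓ=16, even), read p_15/q_15
step 0: (11, 1)  from 11·(1,0) + (0,1)
step 1: (12, 1)  from 1·(11,1) + (1,0)
…
step 4: (888, 77)  from 5·(173,15) + (23,2)
step 5: (1061, 92)  from 1·(888,77) + (173,15)
step 6: (1949, 169)  from 1·(1061,92) + (888,77)
step 7: (3010, 261)  from 1·(1949,169) + (1061,92)
…
step 9: (10979, 952)  from 1·(7969,691) + (3010,261)
step 10: (18948, 1643)  from 1·(10979,952) + (7969,691)
…
step 12: (168583, 14618)  from 5·(29927,2595) + (18948,1643)
…
step 14: (1378591, 119539)  from 1·(1210008,104921) + (168583,14618)
step 15: (2588599, 224460)  from 1·(1378591,119539) + (1210008,104921)
(x₁, y₁) = (2588599, 224460);  2588599² − 133·224460² = 1 ✓
n=2: (2588599,224460)∘(2588599,224460) = (2588599·2588599+133·224460·224460, 2588599·224460+224460·2588599) = (13401689565601,1162073863080)

2588599 224460
13401689565601 1162073863080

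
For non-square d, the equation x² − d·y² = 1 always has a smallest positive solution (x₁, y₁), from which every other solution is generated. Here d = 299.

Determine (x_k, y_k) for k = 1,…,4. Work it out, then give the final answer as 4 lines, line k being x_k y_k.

415 24
344449 19920
285892255 16533576
237290227201 13722848160

[17; 3,2,3,34] for √299; ℓ=4 ⇒ convergent index 3
step 0: (17, 1)  from 17·(1,0) + (0,1)
…
step 2: (121, 7)  from 2·(52,3) + (17,1)
step 3: (415, 24)  from 3·(121,7) + (52,3)
fundamental: x₁=415, y₁=24  (since 172225 − 299·576 = 1)
k=2:  x_2 = 415·415+299·24·24 = 344449,  y_2 = 415·24+24·415 = 19920
k=3:  x_3 = 415·344449+299·24·19920 = 285892255,  y_3 = 415·19920+24·344449 = 16533576
k=4:  x_4 = 415·285892255+299·24·16533576 = 237290227201,  y_4 = 415·16533576+24·285892255 = 13722848160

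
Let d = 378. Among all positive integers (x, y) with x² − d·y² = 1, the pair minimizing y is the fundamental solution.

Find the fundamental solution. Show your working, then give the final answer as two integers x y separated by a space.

8749 450

√378 = [19; 2,3,1,4,1,3,2,38, …], period ℓ=8 (even) → k=7
k=0  a_k=19  p_k/q_k = 19/1
…
k=2  a_k=3  p_k/q_k = 136/7
…
k=4  a_k=4  p_k/q_k = 836/43
…
k=6  a_k=3  p_k/q_k = 3869/199
k=7  a_k=2  p_k/q_k = 8749/450
fundamental: x₁=8749, y₁=450  (since 76545001 − 378·202500 = 1)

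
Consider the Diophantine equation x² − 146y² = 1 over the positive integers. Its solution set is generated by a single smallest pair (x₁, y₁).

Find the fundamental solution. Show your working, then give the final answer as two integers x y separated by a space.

145 12

[12; 12,24] for √146; ℓ=2 ⇒ convergent index 1
i=0: a=12 ⇒ p=12, q=1
i=1: a=12 ⇒ p=145, q=12
→ (145, 12).  Check: 145²=21025, 146·12²=21024, difference 1.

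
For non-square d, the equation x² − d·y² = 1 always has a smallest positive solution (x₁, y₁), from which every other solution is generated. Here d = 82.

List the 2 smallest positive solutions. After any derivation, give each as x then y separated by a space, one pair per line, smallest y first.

163 18
53137 5868

[9; 18] for √82; ℓ=1 ⇒ convergent index 1
i=0: a=9 ⇒ p=9, q=1
i=1: a=18 ⇒ p=163, q=18
(x₁, y₁) = (163, 18);  163² − 82·18² = 1 ✓
n=2: (163,18)∘(163,18) = (163·163+82·18·18, 163·18+18·163) = (53137,5868)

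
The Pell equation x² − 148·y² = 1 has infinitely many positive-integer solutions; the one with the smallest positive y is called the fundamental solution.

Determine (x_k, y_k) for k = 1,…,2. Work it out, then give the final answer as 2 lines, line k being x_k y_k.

√148 → a₀=12, period (6,24); ℓ=2 even so k=1
i=0: a=12 ⇒ p=12, q=1
i=1: a=6 ⇒ p=73, q=6
(x₁, y₁) = (73, 6);  73² − 148·6² = 1 ✓
(x_2, y_2) = (73·73 + 148·6·6, 73·6 + 6·73) = (10657, 876)

73 6
10657 876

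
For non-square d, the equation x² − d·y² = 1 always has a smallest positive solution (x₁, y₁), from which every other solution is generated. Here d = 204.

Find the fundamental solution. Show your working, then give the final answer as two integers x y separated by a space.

√204 = [14; 3,1,1,6,1,1,3,28, …], period ℓ=8 (even) → k=7
a_0=14:  p_0=14·1+0=14,  q_0=14·0+1=1
a_1=3:  p_1=3·14+1=43,  q_1=3·1+0=3
…
a_3=1:  p_3=1·57+43=100,  q_3=1·4+3=7
…
a_5=1:  p_5=1·657+100=757,  q_5=1·46+7=53
a_6=1:  p_6=1·757+657=1414,  q_6=1·53+46=99
a_7=3:  p_7=3·1414+757=4999,  q_7=3·99+53=350
→ (4999, 350).  Check: 4999²=24990001, 204·350²=24990000, difference 1.

4999 350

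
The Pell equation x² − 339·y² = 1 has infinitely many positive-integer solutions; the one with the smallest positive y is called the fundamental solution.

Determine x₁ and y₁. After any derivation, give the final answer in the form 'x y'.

[18; 2,2,2,1,17,1,2,2,2,36] for √339; ℓ=10 ⇒ convergent index 9
a_0=18:  p_0=18·1+0=18,  q_0=18·0+1=1
…
a_3=2:  p_3=2·92+37=221,  q_3=2·5+2=12
a_4=1:  p_4=1·221+92=313,  q_4=1·12+5=17
a_5=17:  p_5=17·313+221=5542,  q_5=17·17+12=301
…
a_8=2:  p_8=2·17252+5855=40359,  q_8=2·937+318=2192
a_9=2:  p_9=2·40359+17252=97970,  q_9=2·2192+937=5321
(x₁, y₁) = (97970, 5321);  97970² − 339·5321² = 1 ✓

97970 5321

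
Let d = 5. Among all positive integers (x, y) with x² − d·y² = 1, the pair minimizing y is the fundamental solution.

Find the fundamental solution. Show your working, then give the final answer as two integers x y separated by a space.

√5 = [2; 4, …], period ℓ=1 (odd) → k=1
k=0  a_k=2  p_k/q_k = 2/1
k=1  a_k=4  p_k/q_k = 9/4
(x₁, y₁) = (9, 4);  9² − 5·4² = 1 ✓

9 4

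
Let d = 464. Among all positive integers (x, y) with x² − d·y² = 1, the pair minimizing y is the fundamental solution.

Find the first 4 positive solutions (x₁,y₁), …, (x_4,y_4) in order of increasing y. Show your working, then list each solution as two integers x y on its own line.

d=464: √d = [21; 1,1,5,1,1,1,5,1,1,42] (ℓ=10, even), read p_9/q_9
a_0=21:  p_0=21·1+0=21,  q_0=21·0+1=1
a_1=1:  p_1=1·21+1=22,  q_1=1·1+0=1
…
a_3=5:  p_3=5·43+22=237,  q_3=5·2+1=11
a_4=1:  p_4=1·237+43=280,  q_4=1·11+2=13
a_5=1:  p_5=1·280+237=517,  q_5=1·13+11=24
a_6=1:  p_6=1·517+280=797,  q_6=1·24+13=37
a_7=5:  p_7=5·797+517=4502,  q_7=5·37+24=209
a_8=1:  p_8=1·4502+797=5299,  q_8=1·209+37=246
a_9=1:  p_9=1·5299+4502=9801,  q_9=1·246+209=455
fundamental: x₁=9801, y₁=455  (since 96059601 − 464·207025 = 1)
n=2: (9801,455)∘(9801,455) = (9801·9801+464·455·455, 9801·455+455·9801) = (192119201,8918910)
n=3: (192119201,8918910)∘(9801,455) = (9801·192119201+464·455·8918910, 9801·8918910+455·192119201) = (3765920568201,174828473365)
n=4: (3765920568201,174828473365)∘(9801,455) = (9801·3765920568201+464·455·174828473365, 9801·174828473365+455·3765920568201) = (73819574785756801,3426987725981820)

9801 455
192119201 8918910
3765920568201 174828473365
73819574785756801 3426987725981820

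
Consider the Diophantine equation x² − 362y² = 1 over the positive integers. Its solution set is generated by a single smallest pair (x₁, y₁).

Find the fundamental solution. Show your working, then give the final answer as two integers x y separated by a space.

723 38

d=362: √d = [19; 38] (ℓ=1, odd), read p_1/q_1
k=0  a_k=19  p_k/q_k = 19/1
k=1  a_k=38  p_k/q_k = 723/38
→ (723, 38).  Check: 723²=522729, 362·38²=522728, difference 1.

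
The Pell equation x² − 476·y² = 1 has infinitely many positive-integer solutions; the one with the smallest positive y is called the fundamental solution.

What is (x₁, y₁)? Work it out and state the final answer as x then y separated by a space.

28799 1320

d=476: √d = [21; 1,4,2,10,2,4,1,42] (ℓ=8, even), read p_7/q_7
k=0  a_k=21  p_k/q_k = 21/1
k=1  a_k=1  p_k/q_k = 22/1
k=2  a_k=4  p_k/q_k = 109/5
k=3  a_k=2  p_k/q_k = 240/11
…
k=5  a_k=2  p_k/q_k = 5258/241
k=6  a_k=4  p_k/q_k = 23541/1079
k=7  a_k=1  p_k/q_k = 28799/1320
(x₁, y₁) = (28799, 1320);  28799² − 476·1320² = 1 ✓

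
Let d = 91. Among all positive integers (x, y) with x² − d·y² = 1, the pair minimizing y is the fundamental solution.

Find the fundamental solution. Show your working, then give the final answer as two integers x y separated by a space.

√91 → a₀=9, period (1,1,5,1,5,1,1,18); ℓ=8 even so k=7
step 0: (9, 1)  from 9·(1,0) + (0,1)
step 1: (10, 1)  from 1·(9,1) + (1,0)
step 2: (19, 2)  from 1·(10,1) + (9,1)
…
step 4: (124, 13)  from 1·(105,11) + (19,2)
step 5: (725, 76)  from 5·(124,13) + (105,11)
step 6: (849, 89)  from 1·(725,76) + (124,13)
step 7: (1574, 165)  from 1·(849,89) + (725,76)
fundamental: x₁=1574, y₁=165  (since 2477476 − 91·27225 = 1)

1574 165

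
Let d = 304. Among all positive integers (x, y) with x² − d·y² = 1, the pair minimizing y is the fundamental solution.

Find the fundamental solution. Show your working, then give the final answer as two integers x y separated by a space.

57799 3315

√304 → a₀=17, period (2,3,2,1,1,1,1,1,2,3,2,34); ℓ=12 even so k=11
step 0: (17, 1)  from 17·(1,0) + (0,1)
step 1: (35, 2)  from 2·(17,1) + (1,0)
…
step 3: (279, 16)  from 2·(122,7) + (35,2)
…
step 6: (1081, 62)  from 1·(680,39) + (401,23)
step 7: (1761, 101)  from 1·(1081,62) + (680,39)
step 8: (2842, 163)  from 1·(1761,101) + (1081,62)
…
step 10: (25177, 1444)  from 3·(7445,427) + (2842,163)
step 11: (57799, 3315)  from 2·(25177,1444) + (7445,427)
fundamental: x₁=57799, y₁=3315  (since 3340724401 − 304·10989225 = 1)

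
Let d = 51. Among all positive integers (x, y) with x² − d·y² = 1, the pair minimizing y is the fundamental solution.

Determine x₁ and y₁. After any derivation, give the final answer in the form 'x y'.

√51 = [7; 7,14, …], period ℓ=2 (even) → k=1
a_0=7:  p_0=7·1+0=7,  q_0=7·0+1=1
a_1=7:  p_1=7·7+1=50,  q_1=7·1+0=7
fundamental: x₁=50, y₁=7  (since 2500 − 51·49 = 1)

50 7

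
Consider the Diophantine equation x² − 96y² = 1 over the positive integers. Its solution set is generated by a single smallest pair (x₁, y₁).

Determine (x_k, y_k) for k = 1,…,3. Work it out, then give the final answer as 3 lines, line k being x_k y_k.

49 5
4801 490
470449 48015

√96 → a₀=9, period (1,3,1,18); ℓ=4 even so k=3
k=0  a_k=9  p_k/q_k = 9/1
…
k=2  a_k=3  p_k/q_k = 39/4
k=3  a_k=1  p_k/q_k = 49/5
→ (49, 5).  Check: 49²=2401, 96·5²=2400, difference 1.
(49+5√96)^2 = 4801 + 490√96
(49+5√96)^3 = 470449 + 48015√96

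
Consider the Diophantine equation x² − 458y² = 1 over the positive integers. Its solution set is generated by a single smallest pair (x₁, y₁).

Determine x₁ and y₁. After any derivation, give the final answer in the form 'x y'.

[21; 2,2,42] for √458; ℓ=3 ⇒ convergent index 5
k=0  a_k=21  p_k/q_k = 21/1
…
k=3  a_k=42  p_k/q_k = 4537/212
k=4  a_k=2  p_k/q_k = 9181/429
k=5  a_k=2  p_k/q_k = 22899/1070
(x₁, y₁) = (22899, 1070);  22899² − 458·1070² = 1 ✓

22899 1070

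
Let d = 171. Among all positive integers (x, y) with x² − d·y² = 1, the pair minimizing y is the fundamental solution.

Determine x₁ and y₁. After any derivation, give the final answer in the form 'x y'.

170 13

√171 = [13; 13,26, …], period ℓ=2 (even) → k=1
k=0  a_k=13  p_k/q_k = 13/1
k=1  a_k=13  p_k/q_k = 170/13
→ (170, 13).  Check: 170²=28900, 171·13²=28899, difference 1.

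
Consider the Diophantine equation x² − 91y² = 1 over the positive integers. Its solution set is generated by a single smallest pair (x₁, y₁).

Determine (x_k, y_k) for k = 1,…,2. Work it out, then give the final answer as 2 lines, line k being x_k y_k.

√91 = [9; 1,1,5,1,5,1,1,18, …], period ℓ=8 (even) → k=7
step 0: (9, 1)  from 9·(1,0) + (0,1)
step 1: (10, 1)  from 1·(9,1) + (1,0)
…
step 6: (849, 89)  from 1·(725,76) + (124,13)
step 7: (1574, 165)  from 1·(849,89) + (725,76)
(x₁, y₁) = (1574, 165);  1574² − 91·165² = 1 ✓
(x_2, y_2) = (1574·1574 + 91·165·165, 1574·165 + 165·1574) = (4954951, 519420)

1574 165
4954951 519420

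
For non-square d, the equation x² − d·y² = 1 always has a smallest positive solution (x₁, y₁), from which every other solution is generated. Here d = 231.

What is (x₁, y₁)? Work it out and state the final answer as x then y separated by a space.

[15; 5,30] for √231; ℓ=2 ⇒ convergent index 1
i=0: a=15 ⇒ p=15, q=1
i=1: a=5 ⇒ p=76, q=5
fundamental: x₁=76, y₁=5  (since 5776 − 231·25 = 1)

76 5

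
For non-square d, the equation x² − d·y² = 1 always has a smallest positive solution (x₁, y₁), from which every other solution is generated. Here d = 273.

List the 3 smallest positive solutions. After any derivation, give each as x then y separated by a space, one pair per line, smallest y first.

√273 = [16; 1,1,10,1,1,32, …], period ℓ=6 (even) → k=5
k=0  a_k=16  p_k/q_k = 16/1
…
k=2  a_k=1  p_k/q_k = 33/2
k=3  a_k=10  p_k/q_k = 347/21
k=4  a_k=1  p_k/q_k = 380/23
k=5  a_k=1  p_k/q_k = 727/44
(x₁, y₁) = (727, 44);  727² − 273·44² = 1 ✓
k=2:  x_2 = 727·727+273·44·44 = 1057057,  y_2 = 727·44+44·727 = 63976
k=3:  x_3 = 727·1057057+273·44·63976 = 1536960151,  y_3 = 727·63976+44·1057057 = 93021060

727 44
1057057 63976
1536960151 93021060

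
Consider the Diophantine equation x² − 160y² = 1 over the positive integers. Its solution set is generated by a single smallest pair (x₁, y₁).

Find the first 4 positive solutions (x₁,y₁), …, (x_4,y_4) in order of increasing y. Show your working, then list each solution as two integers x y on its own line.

721 57
1039681 82194
1499219281 118523691
2161873163521 170911080228

d=160: √d = [12; 1,1,1,5,1,1,1,24] (ℓ=8, even), read p_7/q_7
k=0  a_k=12  p_k/q_k = 12/1
k=1  a_k=1  p_k/q_k = 13/1
k=2  a_k=1  p_k/q_k = 25/2
…
k=5  a_k=1  p_k/q_k = 253/20
k=6  a_k=1  p_k/q_k = 468/37
k=7  a_k=1  p_k/q_k = 721/57
→ (721, 57).  Check: 721²=519841, 160·57²=519840, difference 1.
(x_2, y_2) = (721·721 + 160·57·57, 721·57 + 57·721) = (1039681, 82194)
(x_3, y_3) = (721·1039681 + 160·57·82194, 721·82194 + 57·1039681) = (1499219281, 118523691)
(x_4, y_4) = (721·1499219281 + 160·57·118523691, 721·118523691 + 57·1499219281) = (2161873163521, 170911080228)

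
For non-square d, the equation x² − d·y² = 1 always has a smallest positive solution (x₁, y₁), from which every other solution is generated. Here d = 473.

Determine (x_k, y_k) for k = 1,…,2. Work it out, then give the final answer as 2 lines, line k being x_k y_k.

[21; 1,2,1,42] for √473; ℓ=4 ⇒ convergent index 3
k=0  a_k=21  p_k/q_k = 21/1
k=1  a_k=1  p_k/q_k = 22/1
k=2  a_k=2  p_k/q_k = 65/3
k=3  a_k=1  p_k/q_k = 87/4
→ (87, 4).  Check: 87²=7569, 473·4²=7568, difference 1.
n=2: (87,4)∘(87,4) = (87·87+473·4·4, 87·4+4·87) = (15137,696)

87 4
15137 696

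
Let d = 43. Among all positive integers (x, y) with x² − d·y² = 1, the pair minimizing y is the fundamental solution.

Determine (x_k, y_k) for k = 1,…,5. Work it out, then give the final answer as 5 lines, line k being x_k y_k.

3482 531
24248647 3697884
168867574226 25752063645
1175993762661217 179337367525896
8189620394305140962 1248905401698276099

√43 → a₀=6, period (1,1,3,1,5,1,3,1,1,12); ℓ=10 even so k=9
step 0: (6, 1)  from 6·(1,0) + (0,1)
…
step 2: (13, 2)  from 1·(7,1) + (6,1)
step 3: (46, 7)  from 3·(13,2) + (7,1)
step 4: (59, 9)  from 1·(46,7) + (13,2)
step 5: (341, 52)  from 5·(59,9) + (46,7)
step 6: (400, 61)  from 1·(341,52) + (59,9)
…
step 8: (1941, 296)  from 1·(1541,235) + (400,61)
step 9: (3482, 531)  from 1·(1941,296) + (1541,235)
(x₁, y₁) = (3482, 531);  3482² − 43·531² = 1 ✓
k=2:  x_2 = 3482·3482+43·531·531 = 24248647,  y_2 = 3482·531+531·3482 = 3697884
k=3:  x_3 = 3482·24248647+43·531·3697884 = 168867574226,  y_3 = 3482·3697884+531·24248647 = 25752063645
k=4:  x_4 = 3482·168867574226+43·531·25752063645 = 1175993762661217,  y_4 = 3482·25752063645+531·168867574226 = 179337367525896
k=5:  x_5 = 3482·1175993762661217+43·531·179337367525896 = 8189620394305140962,  y_5 = 3482·179337367525896+531·1175993762661217 = 1248905401698276099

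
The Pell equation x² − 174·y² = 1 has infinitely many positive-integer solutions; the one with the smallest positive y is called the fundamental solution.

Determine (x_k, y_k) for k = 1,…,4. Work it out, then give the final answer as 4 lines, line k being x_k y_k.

√174 → a₀=13, period (5,4,5,26); ℓ=4 even so k=3
k=0  a_k=13  p_k/q_k = 13/1
k=1  a_k=5  p_k/q_k = 66/5
k=2  a_k=4  p_k/q_k = 277/21
k=3  a_k=5  p_k/q_k = 1451/110
fundamental: x₁=1451, y₁=110  (since 2105401 − 174·12100 = 1)
(x_2, y_2) = (1451·1451 + 174·110·110, 1451·110 + 110·1451) = (4210801, 319220)
(x_3, y_3) = (1451·4210801 + 174·110·319220, 1451·319220 + 110·4210801) = (12219743051, 926376330)
(x_4, y_4) = (1451·12219743051 + 174·110·926376330, 1451·926376330 + 110·12219743051) = (35461690123201, 2688343790440)

1451 110
4210801 319220
12219743051 926376330
35461690123201 2688343790440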